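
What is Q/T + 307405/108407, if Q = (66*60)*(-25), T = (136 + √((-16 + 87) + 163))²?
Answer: -24624020605295/9038451078527 + 20196000*√26/83375161 ≈ -1.4892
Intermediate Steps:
T = (136 + 3*√26)² (T = (136 + √(71 + 163))² = (136 + √234)² = (136 + 3*√26)² ≈ 22891.)
Q = -99000 (Q = 3960*(-25) = -99000)
Q/T + 307405/108407 = -99000/(18730 + 816*√26) + 307405/108407 = 307405/108407 - 99000/(18730 + 816*√26)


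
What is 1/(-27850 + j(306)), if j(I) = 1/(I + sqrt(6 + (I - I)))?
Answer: -2607595194/72621517630801 + sqrt(6)/72621517630801 ≈ -3.5907e-5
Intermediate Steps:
j(I) = 1/(I + sqrt(6)) (j(I) = 1/(I + sqrt(6 + 0)) = 1/(I + sqrt(6)))
1/(-27850 + j(306)) = 1/(-27850 + 1/(306 + sqrt(6)))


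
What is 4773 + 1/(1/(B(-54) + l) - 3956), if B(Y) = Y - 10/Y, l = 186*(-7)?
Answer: 691213026980/144817319 ≈ 4773.0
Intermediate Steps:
l = -1302
4773 + 1/(1/(B(-54) + l) - 3956) = 4773 + 1/(1/((-54 - 10/(-54)) - 1302) - 3956) = 4773 + 1/(1/((-54 - 10*(-1/54)) - 1302) - 3956) = 4773 + 1/(1/((-54 + 5/27) - 1302) - 3956) = 4773 + 1/(1/(-1453/27 - 1302) - 3956) = 4773 + 1/(1/(-36607/27) - 3956) = 4773 + 1/(-27/36607 - 3956) = 4773 + 1/(-144817319/36607) = 4773 - 36607/144817319 = 691213026980/144817319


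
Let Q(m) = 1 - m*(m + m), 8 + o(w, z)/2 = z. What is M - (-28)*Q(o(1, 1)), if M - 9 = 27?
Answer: -10912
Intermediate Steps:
o(w, z) = -16 + 2*z
Q(m) = 1 - 2*m**2 (Q(m) = 1 - m*2*m = 1 - 2*m**2)
M = 36 (M = 9 + 27 = 36)
M - (-28)*Q(o(1, 1)) = 36 - (-28)*(1 - 2*(-16 + 2*1)**2) = 36 - (-28)*(1 - 2*(-16 + 2)**2) = 36 - (-28)*(1 - 2*(-14)**2) = 36 - (-28)*(1 - 2*196) = 36 - (-28)*(1 - 392) = 36 - (-28)*(-391) = 36 - 28*391 = 36 - 10948 = -10912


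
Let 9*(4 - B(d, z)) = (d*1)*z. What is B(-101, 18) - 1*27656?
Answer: -27450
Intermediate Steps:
B(d, z) = 4 - d*z/9 (B(d, z) = 4 - d*1*z/9 = 4 - d*z/9)
B(-101, 18) - 1*27656 = (4 - 1/9*(-101)*18) - 1*27656 = (4 + 202) - 27656 = 206 - 27656 = -27450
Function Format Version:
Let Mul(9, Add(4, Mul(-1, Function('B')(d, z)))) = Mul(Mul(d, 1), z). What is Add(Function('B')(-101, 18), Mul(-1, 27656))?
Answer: -27450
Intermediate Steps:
Function('B')(d, z) = Add(4, Mul(Rational(-1, 9), d, z)) (Function('B')(d, z) = Add(4, Mul(Rational(-1, 9), Mul(Mul(d, 1), z))) = Add(4, Mul(Rational(-1, 9), Mul(d, z))) = Add(4, Mul(Rational(-1, 9), d, z)))
Add(Function('B')(-101, 18), Mul(-1, 27656)) = Add(Add(4, Mul(Rational(-1, 9), -101, 18)), Mul(-1, 27656)) = Add(Add(4, 202), -27656) = Add(206, -27656) = -27450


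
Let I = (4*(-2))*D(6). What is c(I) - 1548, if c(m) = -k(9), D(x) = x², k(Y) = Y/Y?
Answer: -1549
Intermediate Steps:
k(Y) = 1
I = -288 (I = (4*(-2))*6² = -8*36 = -288)
c(m) = -1 (c(m) = -1*1 = -1)
c(I) - 1548 = -1 - 1548 = -1549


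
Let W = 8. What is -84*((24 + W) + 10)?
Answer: -3528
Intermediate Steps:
-84*((24 + W) + 10) = -84*((24 + 8) + 10) = -84*(32 + 10) = -84*42 = -3528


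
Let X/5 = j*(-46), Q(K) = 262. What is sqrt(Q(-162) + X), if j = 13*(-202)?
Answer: 3*sqrt(67138) ≈ 777.33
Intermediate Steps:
j = -2626
X = 603980 (X = 5*(-2626*(-46)) = 5*120796 = 603980)
sqrt(Q(-162) + X) = sqrt(262 + 603980) = sqrt(604242) = 3*sqrt(67138)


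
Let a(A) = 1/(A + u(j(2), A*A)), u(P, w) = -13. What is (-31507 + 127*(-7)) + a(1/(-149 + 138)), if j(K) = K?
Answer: -4665035/144 ≈ -32396.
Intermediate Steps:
a(A) = 1/(-13 + A) (a(A) = 1/(A - 13) = 1/(-13 + A))
(-31507 + 127*(-7)) + a(1/(-149 + 138)) = (-31507 + 127*(-7)) + 1/(-13 + 1/(-149 + 138)) = (-31507 - 889) + 1/(-13 + 1/(-11)) = -32396 + 1/(-13 - 1/11) = -32396 + 1/(-144/11) = -32396 - 11/144 = -4665035/144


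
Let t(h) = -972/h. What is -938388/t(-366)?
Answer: -9540278/27 ≈ -3.5334e+5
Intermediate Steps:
-938388/t(-366) = -938388/((-972/(-366))) = -938388/((-972*(-1/366))) = -938388/162/61 = -938388*61/162 = -9540278/27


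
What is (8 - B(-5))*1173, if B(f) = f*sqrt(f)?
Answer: 9384 + 5865*I*sqrt(5) ≈ 9384.0 + 13115.0*I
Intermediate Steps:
B(f) = f**(3/2)
(8 - B(-5))*1173 = (8 - (-5)**(3/2))*1173 = (8 - (-5)*I*sqrt(5))*1173 = (8 + 5*I*sqrt(5))*1173 = 9384 + 5865*I*sqrt(5)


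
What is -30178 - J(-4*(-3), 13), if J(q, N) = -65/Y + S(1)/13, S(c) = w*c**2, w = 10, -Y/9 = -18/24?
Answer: -10589368/351 ≈ -30169.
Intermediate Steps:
Y = 27/4 (Y = -(-162)/24 = -9*(-3/4) = 27/4 ≈ 6.7500)
S(c) = 10*c**2
J(q, N) = -3110/351 (J(q, N) = -65/27/4 + (10*1**2)/13 = -65*4/27 + (10*1)*(1/13) = -260/27 + 10*(1/13) = -260/27 + 10/13 = -3110/351)
-30178 - J(-4*(-3), 13) = -30178 - 1*(-3110/351) = -30178 + 3110/351 = -10589368/351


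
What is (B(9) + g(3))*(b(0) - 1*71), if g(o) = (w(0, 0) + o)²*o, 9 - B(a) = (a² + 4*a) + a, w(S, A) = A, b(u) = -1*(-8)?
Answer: 5670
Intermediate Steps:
b(u) = 8
B(a) = 9 - a² - 5*a (B(a) = 9 - ((a² + 4*a) + a) = 9 - (a² + 5*a) = 9 + (-a² - 5*a) = 9 - a² - 5*a)
g(o) = o³ (g(o) = (0 + o)²*o = o²*o = o³)
(B(9) + g(3))*(b(0) - 1*71) = ((9 - 1*9² - 5*9) + 3³)*(8 - 1*71) = ((9 - 1*81 - 45) + 27)*(8 - 71) = ((9 - 81 - 45) + 27)*(-63) = (-117 + 27)*(-63) = -90*(-63) = 5670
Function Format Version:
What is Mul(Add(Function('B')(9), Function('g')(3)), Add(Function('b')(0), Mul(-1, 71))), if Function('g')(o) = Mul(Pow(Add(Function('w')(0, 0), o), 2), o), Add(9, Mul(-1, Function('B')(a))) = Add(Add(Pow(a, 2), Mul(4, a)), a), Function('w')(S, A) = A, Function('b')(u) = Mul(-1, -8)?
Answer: 5670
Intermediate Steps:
Function('b')(u) = 8
Function('B')(a) = Add(9, Mul(-1, Pow(a, 2)), Mul(-5, a)) (Function('B')(a) = Add(9, Mul(-1, Add(Add(Pow(a, 2), Mul(4, a)), a))) = Add(9, Mul(-1, Add(Pow(a, 2), Mul(5, a)))) = Add(9, Add(Mul(-1, Pow(a, 2)), Mul(-5, a))) = Add(9, Mul(-1, Pow(a, 2)), Mul(-5, a)))
Function('g')(o) = Pow(o, 3) (Function('g')(o) = Mul(Pow(Add(0, o), 2), o) = Mul(Pow(o, 2), o) = Pow(o, 3))
Mul(Add(Function('B')(9), Function('g')(3)), Add(Function('b')(0), Mul(-1, 71))) = Mul(Add(Add(9, Mul(-1, Pow(9, 2)), Mul(-5, 9)), Pow(3, 3)), Add(8, Mul(-1, 71))) = Mul(Add(Add(9, Mul(-1, 81), -45), 27), Add(8, -71)) = Mul(Add(Add(9, -81, -45), 27), -63) = Mul(Add(-117, 27), -63) = Mul(-90, -63) = 5670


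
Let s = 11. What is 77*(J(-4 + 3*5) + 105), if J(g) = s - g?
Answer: 8085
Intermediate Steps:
J(g) = 11 - g
77*(J(-4 + 3*5) + 105) = 77*((11 - (-4 + 3*5)) + 105) = 77*((11 - (-4 + 15)) + 105) = 77*((11 - 1*11) + 105) = 77*((11 - 11) + 105) = 77*(0 + 105) = 77*105 = 8085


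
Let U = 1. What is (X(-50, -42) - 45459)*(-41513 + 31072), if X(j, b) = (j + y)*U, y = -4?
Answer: 475201233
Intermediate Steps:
X(j, b) = -4 + j (X(j, b) = (j - 4)*1 = (-4 + j)*1 = -4 + j)
(X(-50, -42) - 45459)*(-41513 + 31072) = ((-4 - 50) - 45459)*(-41513 + 31072) = (-54 - 45459)*(-10441) = -45513*(-10441) = 475201233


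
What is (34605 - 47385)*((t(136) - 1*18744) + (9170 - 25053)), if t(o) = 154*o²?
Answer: -35959814460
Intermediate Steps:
(34605 - 47385)*((t(136) - 1*18744) + (9170 - 25053)) = (34605 - 47385)*((154*136² - 1*18744) + (9170 - 25053)) = -12780*((154*18496 - 18744) - 15883) = -12780*((2848384 - 18744) - 15883) = -12780*(2829640 - 15883) = -12780*2813757 = -35959814460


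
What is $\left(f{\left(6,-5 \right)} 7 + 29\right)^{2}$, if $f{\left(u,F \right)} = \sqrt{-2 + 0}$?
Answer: $743 + 406 i \sqrt{2} \approx 743.0 + 574.17 i$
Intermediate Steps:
$f{\left(u,F \right)} = i \sqrt{2}$ ($f{\left(u,F \right)} = \sqrt{-2} = i \sqrt{2}$)
$\left(f{\left(6,-5 \right)} 7 + 29\right)^{2} = \left(i \sqrt{2} \cdot 7 + 29\right)^{2} = \left(7 i \sqrt{2} + 29\right)^{2} = \left(29 + 7 i \sqrt{2}\right)^{2}$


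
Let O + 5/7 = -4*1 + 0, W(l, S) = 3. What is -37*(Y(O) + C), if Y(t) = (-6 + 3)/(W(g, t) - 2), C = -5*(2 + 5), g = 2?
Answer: 1406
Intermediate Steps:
O = -33/7 (O = -5/7 + (-4*1 + 0) = -5/7 + (-4 + 0) = -5/7 - 4 = -33/7 ≈ -4.7143)
C = -35 (C = -5*7 = -35)
Y(t) = -3 (Y(t) = (-6 + 3)/(3 - 2) = -3/1 = -3*1 = -3)
-37*(Y(O) + C) = -37*(-3 - 35) = -37*(-38) = 1406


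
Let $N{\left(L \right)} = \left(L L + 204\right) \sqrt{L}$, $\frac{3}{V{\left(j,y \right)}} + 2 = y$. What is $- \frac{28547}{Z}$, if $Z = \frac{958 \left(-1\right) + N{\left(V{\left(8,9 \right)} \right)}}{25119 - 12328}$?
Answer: $\frac{5879233149712762}{15124559473} + \frac{179010352175865 \sqrt{21}}{15124559473} \approx 4.4296 \cdot 10^{5}$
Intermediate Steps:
$V{\left(j,y \right)} = \frac{3}{-2 + y}$
$N{\left(L \right)} = \sqrt{L} \left(204 + L^{2}\right)$ ($N{\left(L \right)} = \left(L^{2} + 204\right) \sqrt{L} = \left(204 + L^{2}\right) \sqrt{L} = \sqrt{L} \left(204 + L^{2}\right)$)
$Z = - \frac{958}{12791} + \frac{10005 \sqrt{21}}{4387313}$ ($Z = \frac{958 \left(-1\right) + \sqrt{\frac{3}{-2 + 9}} \left(204 + \left(\frac{3}{-2 + 9}\right)^{2}\right)}{25119 - 12328} = \frac{-958 + \sqrt{\frac{3}{7}} \left(204 + \left(\frac{3}{7}\right)^{2}\right)}{12791} = \left(-958 + \sqrt{3 \cdot \frac{1}{7}} \left(204 + \left(3 \cdot \frac{1}{7}\right)^{2}\right)\right) \frac{1}{12791} = \left(-958 + \sqrt{\frac{3}{7}} \left(204 + \left(\frac{3}{7}\right)^{2}\right)\right) \frac{1}{12791} = \left(-958 + \frac{\sqrt{21}}{7} \left(204 + \frac{9}{49}\right)\right) \frac{1}{12791} = \left(-958 + \frac{\sqrt{21}}{7} \cdot \frac{10005}{49}\right) \frac{1}{12791} = \left(-958 + \frac{10005 \sqrt{21}}{343}\right) \frac{1}{12791} = - \frac{958}{12791} + \frac{10005 \sqrt{21}}{4387313} \approx -0.064446$)
$- \frac{28547}{Z} = - \frac{28547}{- \frac{958}{12791} + \frac{10005 \sqrt{21}}{4387313}}$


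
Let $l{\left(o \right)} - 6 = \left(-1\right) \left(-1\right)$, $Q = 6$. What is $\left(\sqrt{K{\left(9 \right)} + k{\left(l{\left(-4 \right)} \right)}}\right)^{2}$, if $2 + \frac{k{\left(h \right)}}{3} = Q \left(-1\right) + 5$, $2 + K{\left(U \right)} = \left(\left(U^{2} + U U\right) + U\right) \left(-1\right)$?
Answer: $-182$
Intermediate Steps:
$l{\left(o \right)} = 7$ ($l{\left(o \right)} = 6 - -1 = 6 + 1 = 7$)
$K{\left(U \right)} = -2 - U - 2 U^{2}$ ($K{\left(U \right)} = -2 + \left(\left(U^{2} + U U\right) + U\right) \left(-1\right) = -2 + \left(\left(U^{2} + U^{2}\right) + U\right) \left(-1\right) = -2 + \left(2 U^{2} + U\right) \left(-1\right) = -2 + \left(U + 2 U^{2}\right) \left(-1\right) = -2 - \left(U + 2 U^{2}\right) = -2 - U - 2 U^{2}$)
$k{\left(h \right)} = -9$ ($k{\left(h \right)} = -6 + 3 \left(6 \left(-1\right) + 5\right) = -6 + 3 \left(-6 + 5\right) = -6 + 3 \left(-1\right) = -6 - 3 = -9$)
$\left(\sqrt{K{\left(9 \right)} + k{\left(l{\left(-4 \right)} \right)}}\right)^{2} = \left(\sqrt{\left(-2 - 9 - 2 \cdot 9^{2}\right) - 9}\right)^{2} = \left(\sqrt{\left(-2 - 9 - 162\right) - 9}\right)^{2} = \left(\sqrt{-173 - 9}\right)^{2} = \left(\sqrt{-182}\right)^{2} = \left(i \sqrt{182}\right)^{2} = -182$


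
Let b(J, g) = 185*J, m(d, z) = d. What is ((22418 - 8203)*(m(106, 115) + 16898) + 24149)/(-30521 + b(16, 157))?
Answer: -241736009/27561 ≈ -8770.9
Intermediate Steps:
((22418 - 8203)*(m(106, 115) + 16898) + 24149)/(-30521 + b(16, 157)) = ((22418 - 8203)*(106 + 16898) + 24149)/(-30521 + 185*16) = (14215*17004 + 24149)/(-30521 + 2960) = (241711860 + 24149)/(-27561) = 241736009*(-1/27561) = -241736009/27561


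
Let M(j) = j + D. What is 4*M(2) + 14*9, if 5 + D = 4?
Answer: 130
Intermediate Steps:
D = -1 (D = -5 + 4 = -1)
M(j) = -1 + j (M(j) = j - 1 = -1 + j)
4*M(2) + 14*9 = 4*(-1 + 2) + 14*9 = 4*1 + 126 = 4 + 126 = 130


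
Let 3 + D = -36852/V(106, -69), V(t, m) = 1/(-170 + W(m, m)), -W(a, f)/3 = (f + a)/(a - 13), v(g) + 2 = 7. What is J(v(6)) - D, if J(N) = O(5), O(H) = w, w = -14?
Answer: -264487255/41 ≈ -6.4509e+6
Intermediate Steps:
v(g) = 5 (v(g) = -2 + 7 = 5)
O(H) = -14
J(N) = -14
W(a, f) = -3*(a + f)/(-13 + a) (W(a, f) = -3*(f + a)/(a - 13) = -3*(a + f)/(-13 + a))
V(t, m) = 1/(-170 - 6*m/(-13 + m)) (V(t, m) = 1/(-170 + 3*(-m - m)/(-13 + m)) = 1/(-170 + 3*(-2*m)/(-13 + m)) = 1/(-170 - 6*m/(-13 + m)))
D = 264486681/41 (D = -3 - 36852*2*(1105 - 88*(-69))/(-13 - 69) = -3 - 36852/((1/2)*(-82)/(1105 + 6072)) = -3 - 36852/((1/2)*(-82)/7177) = -3 - 36852/((1/2)*(1/7177)*(-82)) = -3 - 36852/(-41/7177) = -3 - 36852*(-7177/41) = -3 + 264486804/41 = 264486681/41 ≈ 6.4509e+6)
J(v(6)) - D = -14 - 1*264486681/41 = -14 - 264486681/41 = -264487255/41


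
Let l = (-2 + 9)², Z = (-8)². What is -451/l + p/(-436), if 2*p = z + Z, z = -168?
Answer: -48522/5341 ≈ -9.0848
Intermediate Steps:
Z = 64
p = -52 (p = (-168 + 64)/2 = (½)*(-104) = -52)
l = 49 (l = 7² = 49)
-451/l + p/(-436) = -451/49 - 52/(-436) = -451*1/49 - 52*(-1/436) = -451/49 + 13/109 = -48522/5341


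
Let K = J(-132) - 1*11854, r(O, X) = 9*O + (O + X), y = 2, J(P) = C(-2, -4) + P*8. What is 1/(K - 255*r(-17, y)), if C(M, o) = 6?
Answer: 1/29936 ≈ 3.3405e-5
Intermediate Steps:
J(P) = 6 + 8*P (J(P) = 6 + P*8 = 6 + 8*P)
r(O, X) = X + 10*O
K = -12904 (K = (6 + 8*(-132)) - 1*11854 = (6 - 1056) - 11854 = -1050 - 11854 = -12904)
1/(K - 255*r(-17, y)) = 1/(-12904 - 255*(2 + 10*(-17))) = 1/(-12904 - 255*(2 - 170)) = 1/(-12904 - 255*(-168)) = 1/(-12904 + 42840) = 1/29936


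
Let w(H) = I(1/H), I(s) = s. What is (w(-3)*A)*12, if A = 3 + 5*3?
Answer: -72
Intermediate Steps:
w(H) = 1/H
A = 18 (A = 3 + 15 = 18)
(w(-3)*A)*12 = (18/(-3))*12 = -⅓*18*12 = -6*12 = -72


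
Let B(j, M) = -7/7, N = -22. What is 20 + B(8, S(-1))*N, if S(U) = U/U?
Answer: 42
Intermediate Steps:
S(U) = 1
B(j, M) = -1 (B(j, M) = -7*⅐ = -1)
20 + B(8, S(-1))*N = 20 - 1*(-22) = 20 + 22 = 42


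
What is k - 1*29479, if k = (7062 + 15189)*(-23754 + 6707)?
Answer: -379342276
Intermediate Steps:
k = -379312797 (k = 22251*(-17047) = -379312797)
k - 1*29479 = -379312797 - 1*29479 = -379312797 - 29479 = -379342276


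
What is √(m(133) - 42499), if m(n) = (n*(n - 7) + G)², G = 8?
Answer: 51*√108057 ≈ 16765.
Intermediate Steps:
m(n) = (8 + n*(-7 + n))² (m(n) = (n*(n - 7) + 8)² = (n*(-7 + n) + 8)² = (8 + n*(-7 + n))²)
√(m(133) - 42499) = √((8 + 133² - 7*133)² - 42499) = √((8 + 17689 - 931)² - 42499) = √(16766² - 42499) = √(281098756 - 42499) = √281056257 = 51*√108057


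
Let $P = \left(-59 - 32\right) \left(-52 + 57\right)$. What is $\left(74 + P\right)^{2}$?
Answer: $145161$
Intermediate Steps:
$P = -455$ ($P = \left(-91\right) 5 = -455$)
$\left(74 + P\right)^{2} = \left(74 - 455\right)^{2} = \left(-381\right)^{2} = 145161$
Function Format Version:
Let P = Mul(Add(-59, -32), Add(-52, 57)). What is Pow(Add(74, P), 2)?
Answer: 145161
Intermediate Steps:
P = -455 (P = Mul(-91, 5) = -455)
Pow(Add(74, P), 2) = Pow(Add(74, -455), 2) = Pow(-381, 2) = 145161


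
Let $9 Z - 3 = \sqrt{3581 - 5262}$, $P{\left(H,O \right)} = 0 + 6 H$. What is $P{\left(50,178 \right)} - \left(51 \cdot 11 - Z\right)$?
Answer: $- \frac{782}{3} + \frac{41 i}{9} \approx -260.67 + 4.5556 i$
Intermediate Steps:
$P{\left(H,O \right)} = 6 H$
$Z = \frac{1}{3} + \frac{41 i}{9}$ ($Z = \frac{1}{3} + \frac{\sqrt{3581 - 5262}}{9} = \frac{1}{3} + \frac{\sqrt{-1681}}{9} = \frac{1}{3} + \frac{41 i}{9} \approx 0.33333 + 4.5556 i$)
$P{\left(50,178 \right)} - \left(51 \cdot 11 - Z\right) = 6 \cdot 50 - \left(51 \cdot 11 - \left(\frac{1}{3} + \frac{41 i}{9}\right)\right) = 300 - \left(561 - \left(\frac{1}{3} + \frac{41 i}{9}\right)\right) = 300 - \left(\frac{1682}{3} - \frac{41 i}{9}\right) = - \frac{782}{3} + \frac{41 i}{9}$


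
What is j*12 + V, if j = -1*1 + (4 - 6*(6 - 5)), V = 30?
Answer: -6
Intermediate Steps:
j = -3 (j = -1 + (4 - 6) = -1 - 2 = -3)
j*12 + V = -3*12 + 30 = -36 + 30 = -6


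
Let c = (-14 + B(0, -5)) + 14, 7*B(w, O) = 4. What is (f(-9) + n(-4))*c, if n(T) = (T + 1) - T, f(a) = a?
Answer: -32/7 ≈ -4.5714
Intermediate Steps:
B(w, O) = 4/7 (B(w, O) = (⅐)*4 = 4/7)
n(T) = 1 (n(T) = (1 + T) - T = 1)
c = 4/7 (c = (-14 + 4/7) + 14 = -94/7 + 14 = 4/7 ≈ 0.57143)
(f(-9) + n(-4))*c = (-9 + 1)*(4/7) = -8*4/7 = -32/7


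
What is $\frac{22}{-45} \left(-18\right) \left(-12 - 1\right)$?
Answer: $- \frac{572}{5} \approx -114.4$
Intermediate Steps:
$\frac{22}{-45} \left(-18\right) \left(-12 - 1\right) = 22 \left(- \frac{1}{45}\right) \left(-18\right) \left(-12 - 1\right) = \left(- \frac{22}{45}\right) \left(-18\right) \left(-13\right) = \frac{44}{5} \left(-13\right) = - \frac{572}{5}$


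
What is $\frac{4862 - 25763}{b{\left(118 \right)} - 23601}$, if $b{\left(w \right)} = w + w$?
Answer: $\frac{20901}{23365} \approx 0.89454$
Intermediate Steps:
$b{\left(w \right)} = 2 w$
$\frac{4862 - 25763}{b{\left(118 \right)} - 23601} = \frac{4862 - 25763}{2 \cdot 118 - 23601} = - \frac{20901}{236 - 23601} = - \frac{20901}{-23365} = \left(-20901\right) \left(- \frac{1}{23365}\right) = \frac{20901}{23365}$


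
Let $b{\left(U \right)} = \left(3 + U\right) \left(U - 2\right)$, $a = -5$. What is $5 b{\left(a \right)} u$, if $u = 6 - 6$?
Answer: $0$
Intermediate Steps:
$b{\left(U \right)} = \left(-2 + U\right) \left(3 + U\right)$ ($b{\left(U \right)} = \left(3 + U\right) \left(-2 + U\right) = \left(-2 + U\right) \left(3 + U\right)$)
$u = 0$
$5 b{\left(a \right)} u = 5 \left(-6 - 5 + \left(-5\right)^{2}\right) 0 = 5 \left(-6 - 5 + 25\right) 0 = 5 \cdot 14 \cdot 0 = 70 \cdot 0 = 0$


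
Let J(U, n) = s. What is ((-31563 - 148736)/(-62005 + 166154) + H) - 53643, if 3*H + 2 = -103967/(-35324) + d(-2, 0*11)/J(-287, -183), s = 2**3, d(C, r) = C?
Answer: -148016948393080/2759219457 ≈ -53645.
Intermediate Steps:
s = 8
J(U, n) = 8
H = 6122/26493 (H = -2/3 + (-103967/(-35324) - 2/8)/3 = -2/3 + (-103967*(-1/35324) - 2*1/8)/3 = -2/3 + (103967/35324 - 1/4)/3 = -2/3 + (1/3)*(23784/8831) = -2/3 + 7928/8831 = 6122/26493 ≈ 0.23108)
((-31563 - 148736)/(-62005 + 166154) + H) - 53643 = ((-31563 - 148736)/(-62005 + 166154) + 6122/26493) - 53643 = (-180299/104149 + 6122/26493) - 53643 = -4139061229/2759219457 - 53643 = -148016948393080/2759219457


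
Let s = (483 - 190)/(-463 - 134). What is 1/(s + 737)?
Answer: 597/439696 ≈ 0.0013578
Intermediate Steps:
s = -293/597 (s = 293/(-597) = 293*(-1/597) = -293/597 ≈ -0.49079)
1/(s + 737) = 1/(-293/597 + 737) = 1/(439696/597) = 597/439696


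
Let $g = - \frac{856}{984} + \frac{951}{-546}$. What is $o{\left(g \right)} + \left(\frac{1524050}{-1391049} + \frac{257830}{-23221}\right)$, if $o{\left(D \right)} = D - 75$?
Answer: $- \frac{1967947494674635}{21912196123818} \approx -89.811$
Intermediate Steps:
$g = - \frac{58465}{22386}$ ($g = \left(-856\right) \frac{1}{984} + 951 \left(- \frac{1}{546}\right) = - \frac{107}{123} - \frac{317}{182} = - \frac{58465}{22386} \approx -2.6117$)
$o{\left(D \right)} = -75 + D$ ($o{\left(D \right)} = D - 75 = -75 + D$)
$o{\left(g \right)} + \left(\frac{1524050}{-1391049} + \frac{257830}{-23221}\right) = \left(-75 - \frac{58465}{22386}\right) + \left(\frac{1524050}{-1391049} + \frac{257830}{-23221}\right) = - \frac{1737415}{22386} + \left(1524050 \left(- \frac{1}{1391049}\right) + 257830 \left(- \frac{1}{23221}\right)\right) = - \frac{1737415}{22386} - \frac{35822193520}{2936504439} = - \frac{1967947494674635}{21912196123818}$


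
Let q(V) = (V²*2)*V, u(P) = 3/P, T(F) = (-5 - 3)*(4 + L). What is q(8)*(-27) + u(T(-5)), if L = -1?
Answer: -221185/8 ≈ -27648.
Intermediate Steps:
T(F) = -24 (T(F) = (-5 - 3)*(4 - 1) = -8*3 = -24)
q(V) = 2*V³ (q(V) = (2*V²)*V = 2*V³)
q(8)*(-27) + u(T(-5)) = (2*8³)*(-27) + 3/(-24) = (2*512)*(-27) + 3*(-1/24) = 1024*(-27) - ⅛ = -27648 - ⅛ = -221185/8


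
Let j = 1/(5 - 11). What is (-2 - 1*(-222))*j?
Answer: -110/3 ≈ -36.667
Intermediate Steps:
j = -1/6 (j = 1/(-6) = -1/6 ≈ -0.16667)
(-2 - 1*(-222))*j = (-2 - 1*(-222))*(-1/6) = (-2 + 222)*(-1/6) = 220*(-1/6) = -110/3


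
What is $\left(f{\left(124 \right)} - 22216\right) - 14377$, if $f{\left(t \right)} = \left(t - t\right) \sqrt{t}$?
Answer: $-36593$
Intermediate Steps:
$f{\left(t \right)} = 0$ ($f{\left(t \right)} = 0 \sqrt{t} = 0$)
$\left(f{\left(124 \right)} - 22216\right) - 14377 = \left(0 - 22216\right) - 14377 = -22216 - 14377 = -36593$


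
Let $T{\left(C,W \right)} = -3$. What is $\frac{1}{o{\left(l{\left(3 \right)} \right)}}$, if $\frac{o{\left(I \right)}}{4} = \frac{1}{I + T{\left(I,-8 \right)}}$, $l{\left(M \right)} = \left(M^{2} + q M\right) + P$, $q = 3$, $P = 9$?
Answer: $6$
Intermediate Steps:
$l{\left(M \right)} = 9 + M^{2} + 3 M$ ($l{\left(M \right)} = \left(M^{2} + 3 M\right) + 9 = 9 + M^{2} + 3 M$)
$o{\left(I \right)} = \frac{4}{-3 + I}$ ($o{\left(I \right)} = \frac{4}{I - 3} = \frac{4}{-3 + I}$)
$\frac{1}{o{\left(l{\left(3 \right)} \right)}} = \frac{1}{4 \frac{1}{-3 + \left(9 + 3^{2} + 3 \cdot 3\right)}} = \frac{1}{4 \frac{1}{-3 + \left(9 + 9 + 9\right)}} = \frac{1}{4 \frac{1}{-3 + 27}} = \frac{1}{4 \cdot \frac{1}{24}} = \frac{1}{\frac{1}{6}} = 6$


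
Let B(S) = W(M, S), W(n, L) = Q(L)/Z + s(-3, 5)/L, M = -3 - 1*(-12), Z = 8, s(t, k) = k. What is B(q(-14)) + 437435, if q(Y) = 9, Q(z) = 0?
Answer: 3936920/9 ≈ 4.3744e+5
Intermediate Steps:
M = 9 (M = -3 + 12 = 9)
W(n, L) = 5/L (W(n, L) = 0/8 + 5/L = 0*(1/8) + 5/L = 0 + 5/L = 5/L)
B(S) = 5/S
B(q(-14)) + 437435 = 5/9 + 437435 = 3936920/9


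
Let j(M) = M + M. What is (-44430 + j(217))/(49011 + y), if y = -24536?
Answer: -43996/24475 ≈ -1.7976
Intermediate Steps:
j(M) = 2*M
(-44430 + j(217))/(49011 + y) = (-44430 + 2*217)/(49011 - 24536) = (-44430 + 434)/24475 = -43996*1/24475 = -43996/24475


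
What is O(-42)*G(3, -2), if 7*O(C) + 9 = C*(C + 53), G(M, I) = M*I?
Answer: 2826/7 ≈ 403.71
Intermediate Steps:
G(M, I) = I*M
O(C) = -9/7 + C*(53 + C)/7 (O(C) = -9/7 + (C*(C + 53))/7 = -9/7 + (C*(53 + C))/7 = -9/7 + C*(53 + C)/7)
O(-42)*G(3, -2) = (-9/7 + (⅐)*(-42)² + (53/7)*(-42))*(-2*3) = (-9/7 + (⅐)*1764 - 318)*(-6) = (-9/7 + 252 - 318)*(-6) = -471/7*(-6) = 2826/7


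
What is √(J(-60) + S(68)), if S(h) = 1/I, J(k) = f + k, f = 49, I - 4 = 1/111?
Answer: 4*I*√133055/445 ≈ 3.2788*I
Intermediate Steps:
I = 445/111 (I = 4 + 1/111 = 445/111 ≈ 4.0090)
J(k) = 49 + k
S(h) = 111/445 (S(h) = 1/(445/111) = 111/445)
√(J(-60) + S(68)) = √((49 - 60) + 111/445) = √(-11 + 111/445) = √(-4784/445) = 4*I*√133055/445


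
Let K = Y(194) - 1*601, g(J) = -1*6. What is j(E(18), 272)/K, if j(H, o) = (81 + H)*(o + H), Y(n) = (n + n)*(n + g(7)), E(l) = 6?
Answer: 24186/72343 ≈ 0.33432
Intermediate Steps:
g(J) = -6
Y(n) = 2*n*(-6 + n) (Y(n) = (n + n)*(n - 6) = (2*n)*(-6 + n) = 2*n*(-6 + n))
j(H, o) = (81 + H)*(H + o)
K = 72343 (K = 2*194*(-6 + 194) - 1*601 = 2*194*188 - 601 = 72944 - 601 = 72343)
j(E(18), 272)/K = (6² + 81*6 + 81*272 + 6*272)/72343 = (36 + 486 + 22032 + 1632)*(1/72343) = 24186*(1/72343) = 24186/72343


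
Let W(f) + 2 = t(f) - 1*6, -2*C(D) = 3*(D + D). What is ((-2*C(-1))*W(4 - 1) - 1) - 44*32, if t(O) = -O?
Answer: -1343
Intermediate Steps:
C(D) = -3*D (C(D) = -3*(D + D)/2 = -3*2*D/2 = -3*D)
W(f) = -8 - f (W(f) = -2 + (-f - 1*6) = -2 + (-f - 6) = -2 + (-6 - f) = -8 - f)
((-2*C(-1))*W(4 - 1) - 1) - 44*32 = ((-(-6)*(-1))*(-8 - (4 - 1)) - 1) - 44*32 = ((-2*3)*(-8 - 1*3) - 1) - 1408 = (-6*(-8 - 3) - 1) - 1408 = (-6*(-11) - 1) - 1408 = (66 - 1) - 1408 = 65 - 1408 = -1343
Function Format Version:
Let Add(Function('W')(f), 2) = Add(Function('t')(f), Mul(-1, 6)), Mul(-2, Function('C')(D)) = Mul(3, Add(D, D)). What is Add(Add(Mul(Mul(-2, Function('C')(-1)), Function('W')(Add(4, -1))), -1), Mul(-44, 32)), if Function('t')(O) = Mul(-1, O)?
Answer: -1343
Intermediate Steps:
Function('C')(D) = Mul(-3, D) (Function('C')(D) = Mul(Rational(-1, 2), Mul(3, Add(D, D))) = Mul(Rational(-1, 2), Mul(3, Mul(2, D))) = Mul(Rational(-1, 2), Mul(6, D)) = Mul(-3, D))
Function('W')(f) = Add(-8, Mul(-1, f)) (Function('W')(f) = Add(-2, Add(Mul(-1, f), Mul(-1, 6))) = Add(-2, Add(Mul(-1, f), -6)) = Add(-2, Add(-6, Mul(-1, f))) = Add(-8, Mul(-1, f)))
Add(Add(Mul(Mul(-2, Function('C')(-1)), Function('W')(Add(4, -1))), -1), Mul(-44, 32)) = Add(Add(Mul(Mul(-2, Mul(-3, -1)), Add(-8, Mul(-1, Add(4, -1)))), -1), Mul(-44, 32)) = Add(Add(Mul(Mul(-2, 3), Add(-8, Mul(-1, 3))), -1), -1408) = Add(Add(Mul(-6, Add(-8, -3)), -1), -1408) = Add(Add(Mul(-6, -11), -1), -1408) = Add(Add(66, -1), -1408) = Add(65, -1408) = -1343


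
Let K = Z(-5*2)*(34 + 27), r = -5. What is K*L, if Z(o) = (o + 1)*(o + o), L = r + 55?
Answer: 549000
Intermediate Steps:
L = 50 (L = -5 + 55 = 50)
Z(o) = 2*o*(1 + o) (Z(o) = (1 + o)*(2*o) = 2*o*(1 + o))
K = 10980 (K = (2*(-5*2)*(1 - 5*2))*(34 + 27) = (2*(-10)*(1 - 10))*61 = (2*(-10)*(-9))*61 = 180*61 = 10980)
K*L = 10980*50 = 549000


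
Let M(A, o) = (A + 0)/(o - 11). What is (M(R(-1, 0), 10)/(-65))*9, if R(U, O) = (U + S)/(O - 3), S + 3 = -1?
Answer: 3/13 ≈ 0.23077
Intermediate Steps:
S = -4 (S = -3 - 1 = -4)
R(U, O) = (-4 + U)/(-3 + O) (R(U, O) = (U - 4)/(O - 3) = (-4 + U)/(-3 + O))
M(A, o) = A/(-11 + o)
(M(R(-1, 0), 10)/(-65))*9 = ((((-4 - 1)/(-3 + 0))/(-11 + 10))/(-65))*9 = (((-5/(-3))/(-1))*(-1/65))*9 = ((-⅓*(-5)*(-1))*(-1/65))*9 = (((5/3)*(-1))*(-1/65))*9 = -5/3*(-1/65)*9 = (1/39)*9 = 3/13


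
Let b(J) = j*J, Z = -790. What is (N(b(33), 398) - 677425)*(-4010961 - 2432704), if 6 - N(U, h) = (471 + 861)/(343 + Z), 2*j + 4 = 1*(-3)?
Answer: 650391243007355/149 ≈ 4.3650e+12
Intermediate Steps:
j = -7/2 (j = -2 + (1*(-3))/2 = -2 + (1/2)*(-3) = -2 - 3/2 = -7/2 ≈ -3.5000)
b(J) = -7*J/2
N(U, h) = 1338/149 (N(U, h) = 6 - (471 + 861)/(343 - 790) = 6 - 1332/(-447) = 6 - 1332*(-1)/447 = 6 - 1*(-444/149) = 6 + 444/149 = 1338/149)
(N(b(33), 398) - 677425)*(-4010961 - 2432704) = (1338/149 - 677425)*(-4010961 - 2432704) = -100934987/149*(-6443665) = 650391243007355/149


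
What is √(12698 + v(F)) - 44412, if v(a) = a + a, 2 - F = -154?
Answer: -44412 + √13010 ≈ -44298.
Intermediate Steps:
F = 156 (F = 2 - 1*(-154) = 2 + 154 = 156)
v(a) = 2*a
√(12698 + v(F)) - 44412 = √(12698 + 2*156) - 44412 = √(12698 + 312) - 44412 = √13010 - 44412 = -44412 + √13010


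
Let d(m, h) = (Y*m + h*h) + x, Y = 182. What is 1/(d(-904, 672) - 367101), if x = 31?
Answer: -1/80014 ≈ -1.2498e-5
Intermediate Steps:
d(m, h) = 31 + h² + 182*m (d(m, h) = (182*m + h*h) + 31 = (182*m + h²) + 31 = (h² + 182*m) + 31 = 31 + h² + 182*m)
1/(d(-904, 672) - 367101) = 1/((31 + 672² + 182*(-904)) - 367101) = 1/((31 + 451584 - 164528) - 367101) = 1/(287087 - 367101) = 1/(-80014) = -1/80014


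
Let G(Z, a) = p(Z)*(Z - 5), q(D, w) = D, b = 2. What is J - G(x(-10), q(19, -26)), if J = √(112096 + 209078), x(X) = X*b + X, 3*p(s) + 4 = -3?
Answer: -245/3 + 3*√35686 ≈ 485.06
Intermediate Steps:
p(s) = -7/3 (p(s) = -4/3 + (⅓)*(-3) = -4/3 - 1 = -7/3)
x(X) = 3*X (x(X) = X*2 + X = 2*X + X = 3*X)
G(Z, a) = 35/3 - 7*Z/3 (G(Z, a) = -7*(Z - 5)/3 = -7*(-5 + Z)/3 = 35/3 - 7*Z/3)
J = 3*√35686 (J = √321174 = 3*√35686 ≈ 566.72)
J - G(x(-10), q(19, -26)) = 3*√35686 - (35/3 - 7*(-10)) = 3*√35686 - (35/3 - 7/3*(-30)) = 3*√35686 - (35/3 + 70) = 3*√35686 - 1*245/3 = 3*√35686 - 245/3 = -245/3 + 3*√35686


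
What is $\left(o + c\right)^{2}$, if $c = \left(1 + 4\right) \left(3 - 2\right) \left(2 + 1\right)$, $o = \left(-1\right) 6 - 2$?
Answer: $49$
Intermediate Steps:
$o = -8$ ($o = -6 - 2 = -8$)
$c = 15$ ($c = 5 \cdot 1 \cdot 3 = 5 \cdot 3 = 15$)
$\left(o + c\right)^{2} = \left(-8 + 15\right)^{2} = 7^{2} = 49$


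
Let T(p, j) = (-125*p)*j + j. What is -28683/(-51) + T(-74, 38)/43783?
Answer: 424585409/744311 ≈ 570.44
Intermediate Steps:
T(p, j) = j - 125*j*p (T(p, j) = -125*j*p + j = j - 125*j*p)
-28683/(-51) + T(-74, 38)/43783 = -28683/(-51) + (38*(1 - 125*(-74)))/43783 = -28683*(-1/51) + (38*(1 + 9250))*(1/43783) = 9561/17 + (38*9251)*(1/43783) = 9561/17 + 351538*(1/43783) = 9561/17 + 351538/43783 = 424585409/744311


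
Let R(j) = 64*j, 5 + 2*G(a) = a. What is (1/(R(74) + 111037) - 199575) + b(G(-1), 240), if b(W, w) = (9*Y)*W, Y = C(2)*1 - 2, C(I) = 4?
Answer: -23111648216/115773 ≈ -1.9963e+5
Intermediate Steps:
G(a) = -5/2 + a/2
Y = 2 (Y = 4*1 - 2 = 4 - 2 = 2)
b(W, w) = 18*W (b(W, w) = (9*2)*W = 18*W)
(1/(R(74) + 111037) - 199575) + b(G(-1), 240) = (1/(64*74 + 111037) - 199575) + 18*(-5/2 + (1/2)*(-1)) = (1/(4736 + 111037) - 199575) + 18*(-5/2 - 1/2) = (1/115773 - 199575) + 18*(-3) = (1/115773 - 199575) - 54 = -23105396474/115773 - 54 = -23111648216/115773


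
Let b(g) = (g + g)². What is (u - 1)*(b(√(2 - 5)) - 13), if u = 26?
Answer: -625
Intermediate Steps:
b(g) = 4*g² (b(g) = (2*g)² = 4*g²)
(u - 1)*(b(√(2 - 5)) - 13) = (26 - 1)*(4*(√(2 - 5))² - 13) = 25*(4*(√(-3))² - 13) = 25*(4*(I*√3)² - 13) = 25*(4*(-3) - 13) = 25*(-12 - 13) = 25*(-25) = -625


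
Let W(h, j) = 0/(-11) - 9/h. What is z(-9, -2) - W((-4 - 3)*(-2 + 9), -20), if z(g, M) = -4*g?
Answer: 1755/49 ≈ 35.816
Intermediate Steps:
W(h, j) = -9/h (W(h, j) = 0*(-1/11) - 9/h = 0 - 9/h = -9/h)
z(-9, -2) - W((-4 - 3)*(-2 + 9), -20) = -4*(-9) - (-9)/((-4 - 3)*(-2 + 9)) = 36 - (-9)/((-7*7)) = 36 - (-9)/(-49) = 36 - (-9)*(-1)/49 = 36 - 1*9/49 = 36 - 9/49 = 1755/49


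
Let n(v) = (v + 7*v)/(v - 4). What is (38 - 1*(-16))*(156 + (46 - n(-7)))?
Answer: 116964/11 ≈ 10633.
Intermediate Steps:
n(v) = 8*v/(-4 + v) (n(v) = (8*v)/(-4 + v) = 8*v/(-4 + v))
(38 - 1*(-16))*(156 + (46 - n(-7))) = (38 - 1*(-16))*(156 + (46 - 8*(-7)/(-4 - 7))) = (38 + 16)*(156 + (46 - 8*(-7)/(-11))) = 54*(156 + (46 - 8*(-7)*(-1)/11)) = 54*(156 + (46 - 1*56/11)) = 54*(156 + (46 - 56/11)) = 54*(156 + 450/11) = 54*(2166/11) = 116964/11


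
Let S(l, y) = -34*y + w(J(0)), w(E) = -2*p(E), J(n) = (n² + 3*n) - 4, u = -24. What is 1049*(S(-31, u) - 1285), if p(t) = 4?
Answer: -500373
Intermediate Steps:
J(n) = -4 + n² + 3*n
w(E) = -8 (w(E) = -2*4 = -8)
S(l, y) = -8 - 34*y (S(l, y) = -34*y - 8 = -8 - 34*y)
1049*(S(-31, u) - 1285) = 1049*((-8 - 34*(-24)) - 1285) = 1049*((-8 + 816) - 1285) = 1049*(808 - 1285) = 1049*(-477) = -500373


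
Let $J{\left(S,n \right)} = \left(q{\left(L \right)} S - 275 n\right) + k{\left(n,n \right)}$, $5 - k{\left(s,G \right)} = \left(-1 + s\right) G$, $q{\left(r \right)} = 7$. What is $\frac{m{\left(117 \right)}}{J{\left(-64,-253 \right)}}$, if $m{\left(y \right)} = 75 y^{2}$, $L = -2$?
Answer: $\frac{205335}{974} \approx 210.82$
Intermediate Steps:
$k{\left(s,G \right)} = 5 - G \left(-1 + s\right)$ ($k{\left(s,G \right)} = 5 - \left(-1 + s\right) G = 5 - G \left(-1 + s\right)$)
$J{\left(S,n \right)} = 5 - n^{2} - 274 n + 7 S$ ($J{\left(S,n \right)} = \left(7 S - 275 n\right) + \left(5 + n - n n\right) = \left(- 275 n + 7 S\right) + \left(5 + n - n^{2}\right) = 5 - n^{2} - 274 n + 7 S$)
$\frac{m{\left(117 \right)}}{J{\left(-64,-253 \right)}} = \frac{75 \cdot 117^{2}}{5 - \left(-253\right)^{2} - -69322 + 7 \left(-64\right)} = \frac{75 \cdot 13689}{5 - 64009 + 69322 - 448} = \frac{1026675}{5 - 64009 + 69322 - 448} = \frac{1026675}{4870} = 1026675 \cdot \frac{1}{4870} = \frac{205335}{974}$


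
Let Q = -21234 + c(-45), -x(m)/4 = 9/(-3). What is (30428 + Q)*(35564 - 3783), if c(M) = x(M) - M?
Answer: 294006031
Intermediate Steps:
x(m) = 12 (x(m) = -36/(-3) = -36*(-1)/3 = -4*(-3) = 12)
c(M) = 12 - M
Q = -21177 (Q = -21234 + (12 - 1*(-45)) = -21234 + (12 + 45) = -21234 + 57 = -21177)
(30428 + Q)*(35564 - 3783) = (30428 - 21177)*(35564 - 3783) = 9251*31781 = 294006031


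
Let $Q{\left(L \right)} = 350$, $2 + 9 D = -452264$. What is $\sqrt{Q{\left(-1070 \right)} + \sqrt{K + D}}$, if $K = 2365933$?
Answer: $\frac{\sqrt{3150 + 3 \sqrt{20841131}}}{3} \approx 43.264$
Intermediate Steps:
$D = - \frac{452266}{9}$ ($D = - \frac{2}{9} + \frac{1}{9} \left(-452264\right) = - \frac{2}{9} - \frac{452264}{9} = - \frac{452266}{9} \approx -50252.0$)
$\sqrt{Q{\left(-1070 \right)} + \sqrt{K + D}} = \sqrt{350 + \sqrt{2365933 - \frac{452266}{9}}} = \sqrt{350 + \sqrt{\frac{20841131}{9}}} = \sqrt{350 + \frac{\sqrt{20841131}}{3}}$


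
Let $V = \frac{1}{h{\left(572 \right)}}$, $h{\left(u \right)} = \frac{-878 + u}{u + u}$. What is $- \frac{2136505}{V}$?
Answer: $\frac{326885265}{572} \approx 5.7148 \cdot 10^{5}$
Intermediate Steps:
$h{\left(u \right)} = \frac{-878 + u}{2 u}$
$V = - \frac{572}{153}$ ($V = \frac{1}{\frac{1}{2} \cdot \frac{1}{572} \left(-878 + 572\right)} = \frac{1}{\frac{1}{2} \cdot \frac{1}{572} \left(-306\right)} = \frac{1}{- \frac{153}{572}} = - \frac{572}{153} \approx -3.7386$)
$- \frac{2136505}{V} = - \frac{2136505}{- \frac{572}{153}} = \left(-2136505\right) \left(- \frac{153}{572}\right) = \frac{326885265}{572}$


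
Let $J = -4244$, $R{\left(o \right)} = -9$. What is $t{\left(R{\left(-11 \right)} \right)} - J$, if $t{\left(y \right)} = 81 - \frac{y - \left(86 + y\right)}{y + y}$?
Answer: $\frac{38882}{9} \approx 4320.2$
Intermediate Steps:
$t{\left(y \right)} = 81 + \frac{43}{y}$ ($t{\left(y \right)} = 81 - - \frac{86}{2 y} = 81 - - 86 \frac{1}{2 y} = 81 - - \frac{43}{y} = 81 + \frac{43}{y}$)
$t{\left(R{\left(-11 \right)} \right)} - J = \left(81 + \frac{43}{-9}\right) - -4244 = \left(81 + 43 \left(- \frac{1}{9}\right)\right) + 4244 = \left(81 - \frac{43}{9}\right) + 4244 = \frac{686}{9} + 4244 = \frac{38882}{9}$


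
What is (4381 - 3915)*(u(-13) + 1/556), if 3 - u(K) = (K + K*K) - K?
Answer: -21504735/278 ≈ -77355.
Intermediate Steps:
u(K) = 3 - K² (u(K) = 3 - ((K + K*K) - K) = 3 - ((K + K²) - K) = 3 - K²)
(4381 - 3915)*(u(-13) + 1/556) = (4381 - 3915)*((3 - 1*(-13)²) + 1/556) = 466*((3 - 1*169) + 1/556) = 466*((3 - 169) + 1/556) = 466*(-166 + 1/556) = 466*(-92295/556) = -21504735/278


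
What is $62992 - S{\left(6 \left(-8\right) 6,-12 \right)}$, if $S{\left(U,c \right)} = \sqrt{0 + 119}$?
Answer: $62992 - \sqrt{119} \approx 62981.0$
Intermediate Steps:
$S{\left(U,c \right)} = \sqrt{119}$
$62992 - S{\left(6 \left(-8\right) 6,-12 \right)} = 62992 - \sqrt{119}$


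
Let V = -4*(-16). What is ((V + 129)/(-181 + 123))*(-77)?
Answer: 14861/58 ≈ 256.22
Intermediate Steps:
V = 64
((V + 129)/(-181 + 123))*(-77) = ((64 + 129)/(-181 + 123))*(-77) = (193/(-58))*(-77) = (193*(-1/58))*(-77) = -193/58*(-77) = 14861/58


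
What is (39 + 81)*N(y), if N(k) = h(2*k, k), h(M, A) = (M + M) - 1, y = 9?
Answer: 4200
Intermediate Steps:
h(M, A) = -1 + 2*M (h(M, A) = 2*M - 1 = -1 + 2*M)
N(k) = -1 + 4*k (N(k) = -1 + 2*(2*k) = -1 + 4*k)
(39 + 81)*N(y) = (39 + 81)*(-1 + 4*9) = 120*(-1 + 36) = 120*35 = 4200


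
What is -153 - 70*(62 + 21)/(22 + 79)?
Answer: -21263/101 ≈ -210.52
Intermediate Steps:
-153 - 70*(62 + 21)/(22 + 79) = -153 - 5810/101 = -21263/101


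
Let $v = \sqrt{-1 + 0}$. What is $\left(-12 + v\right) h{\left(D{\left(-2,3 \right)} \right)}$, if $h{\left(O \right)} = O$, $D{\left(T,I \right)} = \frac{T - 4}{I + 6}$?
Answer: $8 - \frac{2 i}{3} \approx 8.0 - 0.66667 i$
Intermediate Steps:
$D{\left(T,I \right)} = \frac{-4 + T}{6 + I}$
$v = i$ ($v = \sqrt{-1} = i \approx 1.0 i$)
$\left(-12 + v\right) h{\left(D{\left(-2,3 \right)} \right)} = \left(-12 + i\right) \frac{-4 - 2}{6 + 3} = \left(-12 + i\right) \frac{1}{9} \left(-6\right) = \left(-12 + i\right) \left(- \frac{2}{3}\right) = 8 - \frac{2 i}{3}$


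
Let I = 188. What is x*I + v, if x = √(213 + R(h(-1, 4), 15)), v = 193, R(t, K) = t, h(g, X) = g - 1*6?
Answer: 193 + 188*√206 ≈ 2891.3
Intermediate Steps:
h(g, X) = -6 + g (h(g, X) = g - 6 = -6 + g)
x = √206 (x = √(213 + (-6 - 1)) = √(213 - 7) = √206 ≈ 14.353)
x*I + v = √206*188 + 193 = 188*√206 + 193 = 193 + 188*√206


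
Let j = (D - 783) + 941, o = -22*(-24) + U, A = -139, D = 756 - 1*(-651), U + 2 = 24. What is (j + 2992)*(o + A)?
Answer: 1872927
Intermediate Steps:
U = 22 (U = -2 + 24 = 22)
D = 1407 (D = 756 + 651 = 1407)
o = 550 (o = -22*(-24) + 22 = 528 + 22 = 550)
j = 1565 (j = (1407 - 783) + 941 = 624 + 941 = 1565)
(j + 2992)*(o + A) = (1565 + 2992)*(550 - 139) = 4557*411 = 1872927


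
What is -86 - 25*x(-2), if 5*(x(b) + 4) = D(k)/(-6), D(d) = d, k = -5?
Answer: 59/6 ≈ 9.8333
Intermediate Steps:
x(b) = -23/6 (x(b) = -4 + (-5/(-6))/5 = -4 + (-5*(-⅙))/5 = -4 + (⅕)*(⅚) = -4 + ⅙ = -23/6)
-86 - 25*x(-2) = -86 - 25*(-23/6) = -86 + 575/6 = 59/6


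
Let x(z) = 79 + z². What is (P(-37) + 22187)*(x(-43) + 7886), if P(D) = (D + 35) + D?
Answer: 217360472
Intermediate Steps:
P(D) = 35 + 2*D (P(D) = (35 + D) + D = 35 + 2*D)
(P(-37) + 22187)*(x(-43) + 7886) = ((35 + 2*(-37)) + 22187)*((79 + (-43)²) + 7886) = ((35 - 74) + 22187)*((79 + 1849) + 7886) = (-39 + 22187)*(1928 + 7886) = 22148*9814 = 217360472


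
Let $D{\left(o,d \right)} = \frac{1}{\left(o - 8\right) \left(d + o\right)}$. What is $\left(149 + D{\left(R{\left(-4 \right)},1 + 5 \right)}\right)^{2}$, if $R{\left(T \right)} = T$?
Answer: $\frac{12780625}{576} \approx 22189.0$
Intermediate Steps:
$D{\left(o,d \right)} = \frac{1}{\left(-8 + o\right) \left(d + o\right)}$
$\left(149 + D{\left(R{\left(-4 \right)},1 + 5 \right)}\right)^{2} = \left(149 + \frac{1}{\left(-4\right)^{2} - 8 \left(1 + 5\right) - -32 + \left(1 + 5\right) \left(-4\right)}\right)^{2} = \left(149 + \frac{1}{16 - 48 + 32 + 6 \left(-4\right)}\right)^{2} = \left(149 + \frac{1}{16 - 48 + 32 - 24}\right)^{2} = \left(149 + \frac{1}{-24}\right)^{2} = \left(149 - \frac{1}{24}\right)^{2} = \left(\frac{3575}{24}\right)^{2} = \frac{12780625}{576}$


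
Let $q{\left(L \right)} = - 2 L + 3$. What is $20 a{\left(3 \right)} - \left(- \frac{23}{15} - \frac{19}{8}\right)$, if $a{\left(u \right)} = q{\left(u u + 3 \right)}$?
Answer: $- \frac{49931}{120} \approx -416.09$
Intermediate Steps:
$q{\left(L \right)} = 3 - 2 L$
$a{\left(u \right)} = -3 - 2 u^{2}$ ($a{\left(u \right)} = 3 - 2 \left(u u + 3\right) = 3 - 2 \left(u^{2} + 3\right) = 3 - 2 \left(3 + u^{2}\right) = 3 - \left(6 + 2 u^{2}\right) = -3 - 2 u^{2}$)
$20 a{\left(3 \right)} - \left(- \frac{23}{15} - \frac{19}{8}\right) = 20 \left(-3 - 2 \cdot 3^{2}\right) - \left(- \frac{23}{15} - \frac{19}{8}\right) = 20 \left(-3 - 18\right) - - \frac{469}{120} = 20 \left(-3 - 18\right) + \left(\frac{23}{15} + \frac{19}{8}\right) = 20 \left(-21\right) + \frac{469}{120} = -420 + \frac{469}{120} = - \frac{49931}{120}$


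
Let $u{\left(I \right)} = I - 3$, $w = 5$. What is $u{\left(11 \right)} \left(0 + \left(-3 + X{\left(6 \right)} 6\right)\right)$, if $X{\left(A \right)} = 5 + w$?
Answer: $456$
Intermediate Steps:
$u{\left(I \right)} = -3 + I$
$X{\left(A \right)} = 10$ ($X{\left(A \right)} = 5 + 5 = 10$)
$u{\left(11 \right)} \left(0 + \left(-3 + X{\left(6 \right)} 6\right)\right) = \left(-3 + 11\right) \left(0 + \left(-3 + 10 \cdot 6\right)\right) = 8 \left(0 + \left(-3 + 60\right)\right) = 8 \left(0 + 57\right) = 8 \cdot 57 = 456$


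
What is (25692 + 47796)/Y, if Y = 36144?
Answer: 1531/753 ≈ 2.0332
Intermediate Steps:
(25692 + 47796)/Y = (25692 + 47796)/36144 = 73488*(1/36144) = 1531/753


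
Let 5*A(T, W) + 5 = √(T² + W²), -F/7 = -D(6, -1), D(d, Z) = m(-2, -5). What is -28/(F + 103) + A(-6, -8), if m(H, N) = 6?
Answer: 117/145 ≈ 0.80690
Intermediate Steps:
D(d, Z) = 6
F = 42 (F = -(-7)*6 = -7*(-6) = 42)
A(T, W) = -1 + √(T² + W²)/5
-28/(F + 103) + A(-6, -8) = -28/(42 + 103) + (-1 + √((-6)² + (-8)²)/5) = -28/145 + (-1 + √(36 + 64)/5) = (1/145)*(-28) + (-1 + √100/5) = -28/145 + (-1 + (⅕)*10) = -28/145 + (-1 + 2) = -28/145 + 1 = 117/145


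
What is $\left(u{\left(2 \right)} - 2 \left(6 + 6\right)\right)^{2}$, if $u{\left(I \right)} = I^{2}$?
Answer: $400$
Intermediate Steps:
$\left(u{\left(2 \right)} - 2 \left(6 + 6\right)\right)^{2} = \left(2^{2} - 2 \left(6 + 6\right)\right)^{2} = \left(4 - 24\right)^{2} = \left(-20\right)^{2} = 400$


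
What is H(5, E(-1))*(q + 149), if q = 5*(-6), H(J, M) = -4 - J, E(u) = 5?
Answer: -1071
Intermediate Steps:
q = -30
H(5, E(-1))*(q + 149) = (-4 - 1*5)*(-30 + 149) = (-4 - 5)*119 = -9*119 = -1071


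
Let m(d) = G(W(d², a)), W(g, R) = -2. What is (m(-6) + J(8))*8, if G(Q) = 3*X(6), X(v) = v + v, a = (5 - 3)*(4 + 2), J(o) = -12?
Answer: 192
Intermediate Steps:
a = 12 (a = 2*6 = 12)
X(v) = 2*v
G(Q) = 36 (G(Q) = 3*(2*6) = 3*12 = 36)
m(d) = 36
(m(-6) + J(8))*8 = (36 - 12)*8 = 24*8 = 192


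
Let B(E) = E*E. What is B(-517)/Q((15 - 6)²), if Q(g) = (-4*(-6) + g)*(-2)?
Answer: -267289/210 ≈ -1272.8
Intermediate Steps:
B(E) = E²
Q(g) = -48 - 2*g (Q(g) = (24 + g)*(-2) = -48 - 2*g)
B(-517)/Q((15 - 6)²) = (-517)²/(-48 - 2*(15 - 6)²) = 267289/(-48 - 2*9²) = 267289/(-48 - 2*81) = 267289/(-48 - 162) = 267289/(-210) = 267289*(-1/210) = -267289/210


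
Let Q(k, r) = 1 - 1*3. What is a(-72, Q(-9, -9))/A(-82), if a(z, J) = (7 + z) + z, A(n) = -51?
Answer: 137/51 ≈ 2.6863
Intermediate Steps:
Q(k, r) = -2 (Q(k, r) = 1 - 3 = -2)
a(z, J) = 7 + 2*z
a(-72, Q(-9, -9))/A(-82) = (7 + 2*(-72))/(-51) = (7 - 144)*(-1/51) = -137*(-1/51) = 137/51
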